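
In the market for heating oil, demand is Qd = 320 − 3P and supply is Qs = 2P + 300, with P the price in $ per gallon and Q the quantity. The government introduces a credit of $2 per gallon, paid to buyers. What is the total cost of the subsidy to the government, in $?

Before the subsidy: set 320 − 3P = 2P + 300 → P* = $4, Q* = 308.
With a per-unit subsidy paid to buyers, each effectively pays P − 2, so demand becomes Qd = 320 − 3(P − 2).
New equilibrium: buyers pay $3.2, sellers receive $5.2, Q = 310.4. (Wedge: Pb − Ps = −2.)
Outlay = t · Q = 2 · 310.4 = $620.8.

Government outlay = $620.8.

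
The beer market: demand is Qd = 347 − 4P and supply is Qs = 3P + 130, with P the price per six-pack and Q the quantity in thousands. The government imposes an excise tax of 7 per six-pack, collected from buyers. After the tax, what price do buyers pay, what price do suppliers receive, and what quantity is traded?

Without the tax, 347 − 4P = 3P + 130 gives 7P = 217, so P* = 31 and Q* = 223.
With the tax collected from buyers, demand (in seller-price terms) shifts: Qd = 347 − 4(P + 7).
Solving gives Q = 211 with buyers paying 34 and suppliers receiving 27 (the 7 wedge).
The less price-elastic side of the market bears the larger share of a per-unit tax.

Buyers pay 34; suppliers receive 27; quantity = 211.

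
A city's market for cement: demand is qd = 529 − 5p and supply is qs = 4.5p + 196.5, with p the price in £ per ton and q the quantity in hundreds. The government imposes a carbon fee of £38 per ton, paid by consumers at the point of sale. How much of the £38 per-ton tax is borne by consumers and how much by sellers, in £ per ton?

Without the tax, 529 − 5p = 4.5p + 196.5 gives 9.5p = 332.5, so p* = £35 and q* = 354.
With the tax collected from consumers, demand (in seller-price terms) shifts: qd = 529 − 5(p + 38).
Solving gives q = 264 with consumers paying £53 and sellers receiving £15 (the £38 wedge).
Burden on consumers: £18; on sellers: £20. (They sum to £38.)
The less price-elastic side of the market bears the larger share of a per-unit tax.

Consumers bear £18 per ton; sellers bear £20 per ton.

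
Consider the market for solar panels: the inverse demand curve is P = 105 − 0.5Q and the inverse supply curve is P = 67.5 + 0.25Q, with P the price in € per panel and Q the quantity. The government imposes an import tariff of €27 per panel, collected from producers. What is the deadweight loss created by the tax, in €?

Deadweight loss = €486.

Inverting to Q(P) form: Qd = 210 − 2P; Qs = 4P − 270.
Before the tax: set 210 − 2P = 4P − 270 → P* = €80, Q* = 50.
With the tax collected from producers, supply shifts: Qs = 4(P − 27) − 270.
New equilibrium: consumers pay €98, producers receive €71, Q = 14. (Wedge: Pb − Ps = 27.)
Quantity falls by |ΔQ| = |50 − 14| = 36.
DWL = ½ · t · |ΔQ| = ½ · 27 · 36 = €486.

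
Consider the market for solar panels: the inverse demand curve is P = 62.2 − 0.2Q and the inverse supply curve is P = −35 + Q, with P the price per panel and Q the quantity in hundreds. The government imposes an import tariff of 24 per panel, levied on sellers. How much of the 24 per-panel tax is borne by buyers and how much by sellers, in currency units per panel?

Buyers bear 4 per panel; sellers bear 20 per panel.

Rewrite in direct form: Qd = 311 − 5P and Qs = P + 35.
Without the tax, 311 − 5P = P + 35 gives 6P = 276, so P* = 46 and Q* = 81.
With the tax collected from sellers, supply shifts: Qs = (P − 24) + 35.
Solving gives Q = 61 with buyers paying 50 and sellers receiving 26 (the 24 wedge).
Burden on buyers: 4; on sellers: 20. (They sum to 24.)
The less price-elastic side of the market bears the larger share of a per-unit tax.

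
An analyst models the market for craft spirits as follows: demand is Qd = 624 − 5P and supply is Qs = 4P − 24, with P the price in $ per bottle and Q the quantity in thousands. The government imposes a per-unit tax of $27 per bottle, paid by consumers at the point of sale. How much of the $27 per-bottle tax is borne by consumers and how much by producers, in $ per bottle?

Before the tax: set 624 − 5P = 4P − 24 → P* = $72, Q* = 264.
With the tax collected from consumers, demand (in seller-price terms) shifts: Qd = 624 − 5(P + 27).
Solving gives Q = 204 with consumers paying $84 and producers receiving $57 (the $27 wedge).
Burden on consumers: $12; on producers: $15. (They sum to $27.)

Consumers bear $12 per bottle; producers bear $15 per bottle.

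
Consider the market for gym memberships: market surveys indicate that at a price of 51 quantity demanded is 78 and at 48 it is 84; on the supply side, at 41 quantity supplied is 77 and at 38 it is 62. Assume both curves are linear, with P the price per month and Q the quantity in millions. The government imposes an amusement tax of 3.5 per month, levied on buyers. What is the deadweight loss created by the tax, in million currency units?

Deadweight loss = 8.75 million.

Demand slope: (84 − 78)/(48 − 51) = -2, so Qd = 180 − 2P.
Supply slope: (62 − 77)/(38 − 41) = 5, so Qs = 5P − 128.
Before the tax: set 180 − 2P = 5P − 128 → P* = 44, Q* = 92.
With the tax collected from buyers, demand (in seller-price terms) shifts: Qd = 180 − 2(P + 3.5).
Solving gives Q = 87 with buyers paying 46.5 and sellers receiving 43 (the 3.5 wedge).
Quantity falls by |ΔQ| = |92 − 87| = 5.
DWL = ½ · t · |ΔQ| = ½ · 3.5 · 5 = 8.75.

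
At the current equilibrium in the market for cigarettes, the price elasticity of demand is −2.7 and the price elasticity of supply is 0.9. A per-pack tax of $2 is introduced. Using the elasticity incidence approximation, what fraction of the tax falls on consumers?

Incidence ratio: consumers' share ≈ εs / (εs + |εd|) = 0.9 / (0.9 + 2.7) = 0.25.
Supply is the less elastic side, so consumers bear the smaller share.

Consumers' share ≈ 0.25.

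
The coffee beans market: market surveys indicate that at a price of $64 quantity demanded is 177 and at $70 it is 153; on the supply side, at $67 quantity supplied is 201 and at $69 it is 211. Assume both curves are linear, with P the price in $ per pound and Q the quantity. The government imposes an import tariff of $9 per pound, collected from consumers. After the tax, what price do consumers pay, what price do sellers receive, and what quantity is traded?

Consumers pay $68; sellers receive $59; quantity = 161.

Demand slope: (153 − 177)/(70 − 64) = -4, so Qd = 433 − 4P.
Supply slope: (211 − 201)/(69 − 67) = 5, so Qs = 5P − 134.
Before the tax: set 433 − 4P = 5P − 134 → P* = $63, Q* = 181.
With the tax collected from consumers, demand (in seller-price terms) shifts: Qd = 433 − 4(P + 9).
Solving gives Q = 161 with consumers paying $68 and sellers receiving $59 (the $9 wedge).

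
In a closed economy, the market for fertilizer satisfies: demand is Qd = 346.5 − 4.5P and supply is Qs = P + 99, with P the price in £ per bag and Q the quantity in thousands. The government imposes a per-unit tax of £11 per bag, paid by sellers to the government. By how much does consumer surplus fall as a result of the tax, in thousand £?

Before the tax: set 346.5 − 4.5P = P + 99 → P* = £45, Q* = 144.
With the tax collected from sellers, supply shifts: Qs = (P − 11) + 99.
New equilibrium: buyers pay £47, sellers receive £36, Q = 135. (Wedge: Pb − Ps = 11.)
ΔCS is the trapezoid between Q = 135 and Q = 144 of height £2: ½ · (144 + 135) · 2 = £279.

Consumer surplus falls by £279 thousand.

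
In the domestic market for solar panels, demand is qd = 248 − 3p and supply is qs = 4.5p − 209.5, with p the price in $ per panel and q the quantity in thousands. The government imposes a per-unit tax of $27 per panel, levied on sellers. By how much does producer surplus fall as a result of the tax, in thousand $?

Producer surplus falls by $439.56 thousand.

Without the tax, 248 − 3p = 4.5p − 209.5 gives 7.5p = 457.5, so p* = $61 and q* = 65.
With the tax collected from sellers, supply shifts: qs = 4.5(p − 27) − 209.5.
New equilibrium: buyers pay $77.2, sellers receive $50.2, q = 16.4. (Wedge: pb − ps = 27.)
ΔPS is the trapezoid between Q = 16.4 and Q = 65 of height $10.8: ½ · (65 + 16.4) · 10.8 = $439.56.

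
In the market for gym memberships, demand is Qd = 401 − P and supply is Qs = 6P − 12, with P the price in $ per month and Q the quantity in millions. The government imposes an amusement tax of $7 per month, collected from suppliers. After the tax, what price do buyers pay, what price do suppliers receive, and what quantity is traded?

Buyers pay $65; suppliers receive $58; quantity = 336.

Without the tax, 401 − P = 6P − 12 gives 7P = 413, so P* = $59 and Q* = 342.
With the tax collected from suppliers, supply shifts: Qs = 6(P − 7) − 12.
New equilibrium: buyers pay $65, suppliers receive $58, Q = 336. (Wedge: Pb − Ps = 7.)
The less price-elastic side of the market bears the larger share of a per-unit tax.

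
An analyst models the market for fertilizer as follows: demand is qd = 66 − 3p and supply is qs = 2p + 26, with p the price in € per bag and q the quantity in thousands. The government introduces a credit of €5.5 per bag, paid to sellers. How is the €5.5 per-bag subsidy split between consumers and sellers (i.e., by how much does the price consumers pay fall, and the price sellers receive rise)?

Consumers gain €2.2 per bag; sellers gain €3.3 per bag.

Before the subsidy: set 66 − 3p = 2p + 26 → p* = €8, q* = 42.
With a per-unit subsidy paid to sellers, each receives p + 5.5 per unit sold, so supply becomes qs = 2(p + 5.5) + 26.
Solving gives q = 48.6 with consumers paying €5.8 and sellers receiving €11.3 (the €5.5 wedge).
Gain to consumers: €2.2; to sellers: €3.3. (They sum to €5.5.)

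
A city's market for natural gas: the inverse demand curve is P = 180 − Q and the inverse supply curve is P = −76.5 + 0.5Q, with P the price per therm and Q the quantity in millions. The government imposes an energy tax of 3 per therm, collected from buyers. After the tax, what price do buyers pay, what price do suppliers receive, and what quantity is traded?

Buyers pay 11; suppliers receive 8; quantity = 169.

Rewrite in direct form: Qd = 180 − P and Qs = 2P + 153.
Before the tax: set 180 − P = 2P + 153 → P* = 9, Q* = 171.
With the tax collected from buyers, demand (in seller-price terms) shifts: Qd = 180 − (P + 3).
Solving gives Q = 169 with buyers paying 11 and suppliers receiving 8 (the 3 wedge).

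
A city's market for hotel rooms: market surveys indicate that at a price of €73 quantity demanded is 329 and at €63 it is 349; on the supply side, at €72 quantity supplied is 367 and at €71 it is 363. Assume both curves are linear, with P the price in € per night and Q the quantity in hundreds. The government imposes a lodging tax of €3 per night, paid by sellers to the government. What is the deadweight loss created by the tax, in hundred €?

Demand slope: (349 − 329)/(63 − 73) = -2, so Qd = 475 − 2P.
Supply slope: (363 − 367)/(71 − 72) = 4, so Qs = 4P + 79.
Without the tax, 475 − 2P = 4P + 79 gives 6P = 396, so P* = €66 and Q* = 343.
With the tax collected from sellers, supply shifts: Qs = 4(P − 3) + 79.
Solving gives Q = 339 with consumers paying €68 and sellers receiving €65 (the €3 wedge).
Quantity falls by |ΔQ| = |343 − 339| = 4.
DWL = ½ · t · |ΔQ| = ½ · 3 · 4 = €6.

Deadweight loss = €6 hundred.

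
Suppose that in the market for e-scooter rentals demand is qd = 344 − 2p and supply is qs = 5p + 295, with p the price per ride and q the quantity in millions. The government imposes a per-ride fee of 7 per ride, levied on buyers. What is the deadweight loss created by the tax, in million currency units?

Without the tax, 344 − 2p = 5p + 295 gives 7p = 49, so p* = 7 and q* = 330.
With the tax collected from buyers, demand (in seller-price terms) shifts: qd = 344 − 2(p + 7).
New equilibrium: buyers pay 12, sellers receive 5, q = 320. (Wedge: pb − ps = 7.)
Quantity falls by |ΔQ| = |330 − 320| = 10.
DWL = ½ · t · |ΔQ| = ½ · 7 · 10 = 35.

Deadweight loss = 35 million.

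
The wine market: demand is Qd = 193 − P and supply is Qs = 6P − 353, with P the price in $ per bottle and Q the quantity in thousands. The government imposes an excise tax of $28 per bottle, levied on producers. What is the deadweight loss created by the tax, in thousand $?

Without the tax, 193 − P = 6P − 353 gives 7P = 546, so P* = $78 and Q* = 115.
With the tax collected from producers, supply shifts: Qs = 6(P − 28) − 353.
Solving gives Q = 91 with consumers paying $102 and producers receiving $74 (the $28 wedge).
Quantity falls by |ΔQ| = |115 − 91| = 24.
DWL = ½ · t · |ΔQ| = ½ · 28 · 24 = $336.

Deadweight loss = $336 thousand.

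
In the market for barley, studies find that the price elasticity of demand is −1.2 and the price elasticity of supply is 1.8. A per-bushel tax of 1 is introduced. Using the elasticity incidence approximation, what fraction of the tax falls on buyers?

Incidence ratio: buyers' share ≈ εs / (εs + |εd|) = 1.8 / (1.8 + 1.2) = 0.6.
Supply is the more elastic side, so buyers bear the larger share.

Buyers' share ≈ 0.6.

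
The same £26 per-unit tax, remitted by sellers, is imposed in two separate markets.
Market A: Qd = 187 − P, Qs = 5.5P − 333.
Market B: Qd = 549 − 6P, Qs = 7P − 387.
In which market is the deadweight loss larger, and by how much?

Market A: pre-tax P* = £80, Q* = 107; post-tax Q = 85; deadweight loss = £286.
Market B: pre-tax P* = £72, Q* = 117; post-tax Q = 33; deadweight loss = £1092.
Difference: £286 vs £1092 → market B is larger by £806.

Market B, by £806.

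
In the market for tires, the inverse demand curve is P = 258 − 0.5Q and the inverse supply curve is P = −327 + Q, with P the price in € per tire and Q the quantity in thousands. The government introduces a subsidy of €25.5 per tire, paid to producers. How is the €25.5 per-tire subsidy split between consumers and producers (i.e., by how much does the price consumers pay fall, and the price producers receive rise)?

Rewrite in direct form: Qd = 516 − 2P and Qs = P + 327.
Without the subsidy, 516 − 2P = P + 327 gives 3P = 189, so P* = €63 and Q* = 390.
With a per-unit subsidy paid to producers, each receives P + 25.5 per unit sold, so supply becomes Qs = (P + 25.5) + 327.
New equilibrium: consumers pay €54.5, producers receive €80, Q = 407. (Wedge: Pb − Ps = −25.5.)
Gain to consumers: €8.5; to producers: €17. (They sum to €25.5.)

Consumers gain €8.5 per tire; producers gain €17 per tire.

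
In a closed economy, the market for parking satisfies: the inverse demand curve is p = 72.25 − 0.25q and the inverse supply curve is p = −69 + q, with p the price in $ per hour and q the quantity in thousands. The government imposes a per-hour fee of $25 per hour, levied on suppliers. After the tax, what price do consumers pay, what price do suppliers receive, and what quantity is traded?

Rewrite in direct form: qd = 289 − 4p and qs = p + 69.
Before the tax: set 289 − 4p = p + 69 → p* = $44, q* = 113.
With the tax collected from suppliers, supply shifts: qs = (p − 25) + 69.
Solving gives q = 93 with consumers paying $49 and suppliers receiving $24 (the $25 wedge).

Consumers pay $49; suppliers receive $24; quantity = 93.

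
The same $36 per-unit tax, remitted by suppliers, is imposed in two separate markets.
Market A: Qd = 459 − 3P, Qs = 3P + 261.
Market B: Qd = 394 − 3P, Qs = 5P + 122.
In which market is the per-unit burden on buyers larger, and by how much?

Market A: pre-tax P* = $33, Q* = 360; post-tax Q = 306; per-unit burden on buyers = $18.
Market B: pre-tax P* = $34, Q* = 292; post-tax Q = 224.5; per-unit burden on buyers = $22.5.
Difference: $18 vs $22.5 → market B is larger by $4.5.

Market B, by $4.5.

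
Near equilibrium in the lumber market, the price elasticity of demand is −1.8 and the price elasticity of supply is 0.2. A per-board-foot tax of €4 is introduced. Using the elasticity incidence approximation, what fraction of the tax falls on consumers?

Incidence ratio: consumers' share ≈ εs / (εs + |εd|) = 0.2 / (0.2 + 1.8) = 0.1.
Supply is the less elastic side, so consumers bear the smaller share.

Consumers' share ≈ 0.1.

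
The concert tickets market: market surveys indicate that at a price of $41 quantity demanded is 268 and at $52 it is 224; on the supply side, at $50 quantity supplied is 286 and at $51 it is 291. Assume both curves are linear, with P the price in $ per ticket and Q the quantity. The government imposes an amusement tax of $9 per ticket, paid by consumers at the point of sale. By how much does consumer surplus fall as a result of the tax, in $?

Consumer surplus falls by $1230.

Demand slope: (224 − 268)/(52 − 41) = -4, so Qd = 432 − 4P.
Supply slope: (291 − 286)/(51 − 50) = 5, so Qs = 5P + 36.
Before the tax: set 432 − 4P = 5P + 36 → P* = $44, Q* = 256.
With the tax collected from consumers, demand (in seller-price terms) shifts: Qd = 432 − 4(P + 9).
New equilibrium: consumers pay $49, sellers receive $40, Q = 236. (Wedge: Pb − Ps = 9.)
ΔCS is the trapezoid between Q = 236 and Q = 256 of height $5: ½ · (256 + 236) · 5 = $1230.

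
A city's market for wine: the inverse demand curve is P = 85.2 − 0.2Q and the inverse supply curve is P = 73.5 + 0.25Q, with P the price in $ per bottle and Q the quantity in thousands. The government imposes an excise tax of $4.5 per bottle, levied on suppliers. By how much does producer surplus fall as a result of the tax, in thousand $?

Rewrite in direct form: Qd = 426 − 5P and Qs = 4P − 294.
Before the tax: set 426 − 5P = 4P − 294 → P* = $80, Q* = 26.
With the tax collected from suppliers, supply shifts: Qs = 4(P − 4.5) − 294.
New equilibrium: consumers pay $82, suppliers receive $77.5, Q = 16. (Wedge: Pb − Ps = 4.5.)
ΔPS is the trapezoid between Q = 16 and Q = 26 of height $2.5: ½ · (26 + 16) · 2.5 = $52.5.

Producer surplus falls by $52.5 thousand.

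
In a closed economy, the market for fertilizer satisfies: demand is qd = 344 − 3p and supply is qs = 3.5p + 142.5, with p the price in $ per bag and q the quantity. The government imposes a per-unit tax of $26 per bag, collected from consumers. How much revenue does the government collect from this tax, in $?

Tax revenue = $5434.

Without the tax, 344 − 3p = 3.5p + 142.5 gives 6.5p = 201.5, so p* = $31 and q* = 251.
With the tax collected from consumers, demand (in seller-price terms) shifts: qd = 344 − 3(p + 26).
Solving gives q = 209 with consumers paying $45 and producers receiving $19 (the $26 wedge).
Revenue = t · Q = 26 · 209 = $5434.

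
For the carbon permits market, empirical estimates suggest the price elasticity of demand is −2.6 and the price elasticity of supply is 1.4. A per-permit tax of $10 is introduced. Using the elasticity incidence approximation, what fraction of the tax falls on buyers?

Buyers' share ≈ 0.35.

Incidence ratio: buyers' share ≈ εs / (εs + |εd|) = 1.4 / (1.4 + 2.6) = 0.35.
Supply is the less elastic side, so buyers bear the smaller share.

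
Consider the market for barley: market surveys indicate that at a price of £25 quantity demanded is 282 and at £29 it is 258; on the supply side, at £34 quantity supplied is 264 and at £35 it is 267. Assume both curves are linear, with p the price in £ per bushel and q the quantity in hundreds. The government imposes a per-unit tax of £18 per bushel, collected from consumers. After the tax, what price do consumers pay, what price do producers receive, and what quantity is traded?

Consumers pay £36; producers receive £18; quantity = 216.

Demand slope: (258 − 282)/(29 − 25) = -6, so qd = 432 − 6p.
Supply slope: (267 − 264)/(35 − 34) = 3, so qs = 3p + 162.
Without the tax, 432 − 6p = 3p + 162 gives 9p = 270, so p* = £30 and q* = 252.
With the tax collected from consumers, demand (in seller-price terms) shifts: qd = 432 − 6(p + 18).
Solving gives q = 216 with consumers paying £36 and producers receiving £18 (the £18 wedge).
The less price-elastic side of the market bears the larger share of a per-unit tax.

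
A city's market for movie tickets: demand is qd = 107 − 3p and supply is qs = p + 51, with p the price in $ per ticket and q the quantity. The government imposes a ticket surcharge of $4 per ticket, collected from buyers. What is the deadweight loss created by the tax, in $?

Deadweight loss = $6.

Before the tax: set 107 − 3p = p + 51 → p* = $14, q* = 65.
With the tax collected from buyers, demand (in seller-price terms) shifts: qd = 107 − 3(p + 4).
Solving gives q = 62 with buyers paying $15 and suppliers receiving $11 (the $4 wedge).
Quantity falls by |ΔQ| = |65 − 62| = 3.
DWL = ½ · t · |ΔQ| = ½ · 4 · 3 = $6.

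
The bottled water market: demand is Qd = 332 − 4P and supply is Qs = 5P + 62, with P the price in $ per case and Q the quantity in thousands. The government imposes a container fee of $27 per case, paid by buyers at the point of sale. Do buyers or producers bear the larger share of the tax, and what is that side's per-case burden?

Without the tax, 332 − 4P = 5P + 62 gives 9P = 270, so P* = $30 and Q* = 212.
With the tax collected from buyers, demand (in seller-price terms) shifts: Qd = 332 − 4(P + 27).
New equilibrium: buyers pay $45, producers receive $18, Q = 152. (Wedge: Pb − Ps = 27.)
Per-case burden: buyers $15, producers $12.
Buyers take the larger share because demand is less price-elastic here (demand slope 4 vs supply slope 5).

Buyers bear the larger share: $15 per case.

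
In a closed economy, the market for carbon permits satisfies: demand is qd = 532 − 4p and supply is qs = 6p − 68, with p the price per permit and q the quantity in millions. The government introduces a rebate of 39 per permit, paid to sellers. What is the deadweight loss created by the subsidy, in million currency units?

Without the subsidy, 532 − 4p = 6p − 68 gives 10p = 600, so p* = 60 and q* = 292.
With a per-unit subsidy paid to sellers, each receives p + 39 per unit sold, so supply becomes qs = 6(p + 39) − 68.
Solving gives q = 385.6 with consumers paying 36.6 and sellers receiving 75.6 (the 39 wedge).
Quantity rises by |ΔQ| = |292 − 385.6| = 93.6.
DWL = ½ · t · |ΔQ| = ½ · 39 · 93.6 = 1825.2.

Deadweight loss = 1825.2 million.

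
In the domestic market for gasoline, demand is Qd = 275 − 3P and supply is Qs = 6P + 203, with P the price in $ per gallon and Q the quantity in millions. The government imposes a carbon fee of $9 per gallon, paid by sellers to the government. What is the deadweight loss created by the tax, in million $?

Without the tax, 275 − 3P = 6P + 203 gives 9P = 72, so P* = $8 and Q* = 251.
With the tax collected from sellers, supply shifts: Qs = 6(P − 9) + 203.
New equilibrium: buyers pay $14, sellers receive $5, Q = 233. (Wedge: Pb − Ps = 9.)
Quantity falls by |ΔQ| = |251 − 233| = 18.
DWL = ½ · t · |ΔQ| = ½ · 9 · 18 = $81.

Deadweight loss = $81 million.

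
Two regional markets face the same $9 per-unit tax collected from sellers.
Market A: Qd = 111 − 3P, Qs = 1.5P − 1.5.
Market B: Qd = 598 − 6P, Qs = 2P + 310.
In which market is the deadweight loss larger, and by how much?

Market A: pre-tax P* = $25, Q* = 36; post-tax Q = 27; deadweight loss = $40.5.
Market B: pre-tax P* = $36, Q* = 382; post-tax Q = 368.5; deadweight loss = $60.75.
Difference: $40.5 vs $60.75 → market B is larger by $20.25.

Market B, by $20.25.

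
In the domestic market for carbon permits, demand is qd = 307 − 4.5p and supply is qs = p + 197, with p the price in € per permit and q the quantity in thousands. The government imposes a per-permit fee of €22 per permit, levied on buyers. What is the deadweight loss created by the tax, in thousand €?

Deadweight loss = €198 thousand.

Without the tax, 307 − 4.5p = p + 197 gives 5.5p = 110, so p* = €20 and q* = 217.
With the tax collected from buyers, demand (in seller-price terms) shifts: qd = 307 − 4.5(p + 22).
New equilibrium: buyers pay €24, sellers receive €2, q = 199. (Wedge: pb − ps = 22.)
Quantity falls by |ΔQ| = |217 − 199| = 18.
DWL = ½ · t · |ΔQ| = ½ · 22 · 18 = €198.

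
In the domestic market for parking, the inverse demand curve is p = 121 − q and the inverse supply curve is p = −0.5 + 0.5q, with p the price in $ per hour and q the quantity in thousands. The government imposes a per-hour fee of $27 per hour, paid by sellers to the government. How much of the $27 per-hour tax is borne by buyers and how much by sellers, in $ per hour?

Rewrite in direct form: qd = 121 − p and qs = 2p + 1.
Before the tax: set 121 − p = 2p + 1 → p* = $40, q* = 81.
With the tax collected from sellers, supply shifts: qs = 2(p − 27) + 1.
New equilibrium: buyers pay $58, sellers receive $31, q = 63. (Wedge: pb − ps = 27.)
Burden on buyers: $18; on sellers: $9. (They sum to $27.)
The less price-elastic side of the market bears the larger share of a per-unit tax.

Buyers bear $18 per hour; sellers bear $9 per hour.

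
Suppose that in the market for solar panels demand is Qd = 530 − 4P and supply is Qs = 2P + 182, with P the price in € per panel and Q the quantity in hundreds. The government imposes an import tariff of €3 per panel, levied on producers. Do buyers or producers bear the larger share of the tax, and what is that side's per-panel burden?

Without the tax, 530 − 4P = 2P + 182 gives 6P = 348, so P* = €58 and Q* = 298.
With the tax collected from producers, supply shifts: Qs = 2(P − 3) + 182.
Solving gives Q = 294 with buyers paying €59 and producers receiving €56 (the €3 wedge).
Per-panel burden: buyers €1, producers €2.
Producers take the larger share because supply is less price-elastic here (demand slope 4 vs supply slope 2).

Producers bear the larger share: €2 per panel.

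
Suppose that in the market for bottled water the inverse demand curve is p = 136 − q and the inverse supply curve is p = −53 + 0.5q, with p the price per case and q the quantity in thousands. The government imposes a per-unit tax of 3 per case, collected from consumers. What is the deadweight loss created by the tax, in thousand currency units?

Rewrite in direct form: qd = 136 − p and qs = 2p + 106.
Without the tax, 136 − p = 2p + 106 gives 3p = 30, so p* = 10 and q* = 126.
With the tax collected from consumers, demand (in seller-price terms) shifts: qd = 136 − (p + 3).
New equilibrium: consumers pay 12, sellers receive 9, q = 124. (Wedge: pb − ps = 3.)
Quantity falls by |ΔQ| = |126 − 124| = 2.
DWL = ½ · t · |ΔQ| = ½ · 3 · 2 = 3.

Deadweight loss = 3 thousand.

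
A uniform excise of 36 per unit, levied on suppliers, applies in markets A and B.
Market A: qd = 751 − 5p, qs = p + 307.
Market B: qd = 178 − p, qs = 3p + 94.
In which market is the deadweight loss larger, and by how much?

Market A, by 54.

Market A: pre-tax p* = 74, q* = 381; post-tax q = 351; deadweight loss = 540.
Market B: pre-tax p* = 21, q* = 157; post-tax q = 130; deadweight loss = 486.
Difference: 540 vs 486 → market A is larger by 54.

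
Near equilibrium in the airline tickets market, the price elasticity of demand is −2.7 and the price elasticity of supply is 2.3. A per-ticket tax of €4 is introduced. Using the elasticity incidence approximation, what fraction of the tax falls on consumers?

Consumers' share ≈ 0.46.

Incidence ratio: consumers' share ≈ εs / (εs + |εd|) = 2.3 / (2.3 + 2.7) = 0.46.
Supply is the less elastic side, so consumers bear the smaller share.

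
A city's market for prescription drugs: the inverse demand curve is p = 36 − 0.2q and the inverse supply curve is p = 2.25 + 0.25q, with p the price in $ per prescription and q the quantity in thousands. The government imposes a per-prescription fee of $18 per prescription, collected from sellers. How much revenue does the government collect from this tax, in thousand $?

Rewrite in direct form: qd = 180 − 5p and qs = 4p − 9.
Before the tax: set 180 − 5p = 4p − 9 → p* = $21, q* = 75.
With the tax collected from sellers, supply shifts: qs = 4(p − 18) − 9.
New equilibrium: buyers pay $29, sellers receive $11, q = 35. (Wedge: pb − ps = 18.)
Revenue = t · Q = 18 · 35 = $630.

Tax revenue = $630 thousand.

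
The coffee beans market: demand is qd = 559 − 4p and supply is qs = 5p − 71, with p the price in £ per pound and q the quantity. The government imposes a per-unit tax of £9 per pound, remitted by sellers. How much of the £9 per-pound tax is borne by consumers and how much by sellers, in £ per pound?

Without the tax, 559 − 4p = 5p − 71 gives 9p = 630, so p* = £70 and q* = 279.
With the tax collected from sellers, supply shifts: qs = 5(p − 9) − 71.
New equilibrium: consumers pay £75, sellers receive £66, q = 259. (Wedge: pb − ps = 9.)
Burden on consumers: £5; on sellers: £4. (They sum to £9.)

Consumers bear £5 per pound; sellers bear £4 per pound.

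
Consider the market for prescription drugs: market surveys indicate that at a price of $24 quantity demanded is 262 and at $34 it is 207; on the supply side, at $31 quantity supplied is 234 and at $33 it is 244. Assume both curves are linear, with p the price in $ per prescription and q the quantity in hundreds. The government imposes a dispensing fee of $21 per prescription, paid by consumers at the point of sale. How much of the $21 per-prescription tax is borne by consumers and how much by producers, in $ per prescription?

Consumers bear $10 per prescription; producers bear $11 per prescription.

Demand slope: (207 − 262)/(34 − 24) = -5.5, so qd = 394 − 5.5p.
Supply slope: (244 − 234)/(33 − 31) = 5, so qs = 5p + 79.
Before the tax: set 394 − 5.5p = 5p + 79 → p* = $30, q* = 229.
With the tax collected from consumers, demand (in seller-price terms) shifts: qd = 394 − 5.5(p + 21).
Solving gives q = 174 with consumers paying $40 and producers receiving $19 (the $21 wedge).
Burden on consumers: $10; on producers: $11. (They sum to $21.)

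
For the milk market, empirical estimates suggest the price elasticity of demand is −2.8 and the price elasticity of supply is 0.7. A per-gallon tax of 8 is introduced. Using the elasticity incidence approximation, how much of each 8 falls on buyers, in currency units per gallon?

Incidence ratio: buyers' share ≈ εs / (εs + |εd|) = 0.7 / (0.7 + 2.8) = 0.2.
So buyers bear ≈ 0.2 × 8 = 1.6; suppliers bear 6.4.

Buyers bear ≈ 1.6 per gallon.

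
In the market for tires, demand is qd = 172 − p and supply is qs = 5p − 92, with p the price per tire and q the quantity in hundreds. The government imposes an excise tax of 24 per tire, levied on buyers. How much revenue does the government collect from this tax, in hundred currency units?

Before the tax: set 172 − p = 5p − 92 → p* = 44, q* = 128.
With the tax collected from buyers, demand (in seller-price terms) shifts: qd = 172 − (p + 24).
New equilibrium: buyers pay 64, producers receive 40, q = 108. (Wedge: pb − ps = 24.)
Revenue = t · Q = 24 · 108 = 2592.

Tax revenue = 2592 hundred.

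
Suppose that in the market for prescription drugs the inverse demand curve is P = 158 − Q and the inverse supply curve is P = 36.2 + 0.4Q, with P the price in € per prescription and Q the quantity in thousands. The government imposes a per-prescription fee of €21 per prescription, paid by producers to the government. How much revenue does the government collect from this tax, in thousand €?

Rewrite in direct form: Qd = 158 − P and Qs = 2.5P − 90.5.
Without the tax, 158 − P = 2.5P − 90.5 gives 3.5P = 248.5, so P* = €71 and Q* = 87.
With the tax collected from producers, supply shifts: Qs = 2.5(P − 21) − 90.5.
Solving gives Q = 72 with buyers paying €86 and producers receiving €65 (the €21 wedge).
Revenue = t · Q = 21 · 72 = €1512.

Tax revenue = €1512 thousand.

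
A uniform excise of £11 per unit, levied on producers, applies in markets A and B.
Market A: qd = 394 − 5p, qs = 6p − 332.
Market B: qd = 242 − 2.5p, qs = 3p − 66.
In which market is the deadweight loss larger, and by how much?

Market A: pre-tax p* = £66, q* = 64; post-tax q = 34; deadweight loss = £165.
Market B: pre-tax p* = £56, q* = 102; post-tax q = 87; deadweight loss = £82.5.
Difference: £165 vs £82.5 → market A is larger by £82.5.

Market A, by £82.5.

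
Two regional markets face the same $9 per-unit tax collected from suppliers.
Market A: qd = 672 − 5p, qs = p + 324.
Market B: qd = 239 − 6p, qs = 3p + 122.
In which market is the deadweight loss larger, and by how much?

Market A: pre-tax p* = $58, q* = 382; post-tax q = 374.5; deadweight loss = $33.75.
Market B: pre-tax p* = $13, q* = 161; post-tax q = 143; deadweight loss = $81.
Difference: $33.75 vs $81 → market B is larger by $47.25.

Market B, by $47.25.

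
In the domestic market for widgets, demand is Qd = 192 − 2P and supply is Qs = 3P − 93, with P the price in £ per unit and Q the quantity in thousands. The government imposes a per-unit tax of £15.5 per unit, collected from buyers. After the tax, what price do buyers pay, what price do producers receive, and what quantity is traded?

Before the tax: set 192 − 2P = 3P − 93 → P* = £57, Q* = 78.
With the tax collected from buyers, demand (in seller-price terms) shifts: Qd = 192 − 2(P + 15.5).
New equilibrium: buyers pay £66.3, producers receive £50.8, Q = 59.4. (Wedge: Pb − Ps = 15.5.)

Buyers pay £66.3; producers receive £50.8; quantity = 59.4.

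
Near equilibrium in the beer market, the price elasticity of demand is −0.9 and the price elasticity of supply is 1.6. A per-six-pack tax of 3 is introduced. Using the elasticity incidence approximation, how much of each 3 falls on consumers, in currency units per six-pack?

Incidence ratio: consumers' share ≈ εs / (εs + |εd|) = 1.6 / (1.6 + 0.9) = 0.64.
So consumers bear ≈ 0.64 × 3 = 1.92; sellers bear 1.08.

Consumers bear ≈ 1.92 per six-pack.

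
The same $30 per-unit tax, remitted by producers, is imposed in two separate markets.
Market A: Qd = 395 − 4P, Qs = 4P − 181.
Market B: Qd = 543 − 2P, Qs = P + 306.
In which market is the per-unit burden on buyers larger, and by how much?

Market A: pre-tax P* = $72, Q* = 107; post-tax Q = 47; per-unit burden on buyers = $15.
Market B: pre-tax P* = $79, Q* = 385; post-tax Q = 365; per-unit burden on buyers = $10.
Difference: $15 vs $10 → market A is larger by $5.

Market A, by $5.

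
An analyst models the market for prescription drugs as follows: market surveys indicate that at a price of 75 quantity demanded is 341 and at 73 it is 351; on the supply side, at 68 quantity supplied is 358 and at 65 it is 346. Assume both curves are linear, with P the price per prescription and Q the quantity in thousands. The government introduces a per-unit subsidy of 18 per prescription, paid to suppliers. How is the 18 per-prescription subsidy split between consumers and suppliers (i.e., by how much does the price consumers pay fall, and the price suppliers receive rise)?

Consumers gain 8 per prescription; suppliers gain 10 per prescription.

Demand slope: (351 − 341)/(73 − 75) = -5, so Qd = 716 − 5P.
Supply slope: (346 − 358)/(65 − 68) = 4, so Qs = 4P + 86.
Before the subsidy: set 716 − 5P = 4P + 86 → P* = 70, Q* = 366.
With a per-unit subsidy paid to suppliers, each receives P + 18 per unit sold, so supply becomes Qs = 4(P + 18) + 86.
New equilibrium: consumers pay 62, suppliers receive 80, Q = 406. (Wedge: Pb − Ps = −18.)
Gain to consumers: 8; to suppliers: 10. (They sum to 18.)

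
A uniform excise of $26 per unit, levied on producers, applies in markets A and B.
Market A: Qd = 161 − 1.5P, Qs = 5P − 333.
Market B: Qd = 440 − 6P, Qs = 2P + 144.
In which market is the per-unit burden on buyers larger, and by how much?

Market A, by $13.5.

Market A: pre-tax P* = $76, Q* = 47; post-tax Q = 17; per-unit burden on buyers = $20.
Market B: pre-tax P* = $37, Q* = 218; post-tax Q = 179; per-unit burden on buyers = $6.5.
Difference: $20 vs $6.5 → market A is larger by $13.5.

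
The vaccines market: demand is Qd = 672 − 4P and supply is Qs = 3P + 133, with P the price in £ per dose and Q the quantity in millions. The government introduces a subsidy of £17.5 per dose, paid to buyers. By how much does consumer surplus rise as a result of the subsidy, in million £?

Consumer surplus rises by £2842.5 million.

Before the subsidy: set 672 − 4P = 3P + 133 → P* = £77, Q* = 364.
With a per-unit subsidy paid to buyers, each effectively pays P − 17.5, so demand becomes Qd = 672 − 4(P − 17.5).
Solving gives Q = 394 with buyers paying £69.5 and suppliers receiving £87 (the £17.5 wedge).
ΔCS is the trapezoid between Q = 394 and Q = 364 of height £7.5: ½ · (364 + 394) · 7.5 = £2842.5.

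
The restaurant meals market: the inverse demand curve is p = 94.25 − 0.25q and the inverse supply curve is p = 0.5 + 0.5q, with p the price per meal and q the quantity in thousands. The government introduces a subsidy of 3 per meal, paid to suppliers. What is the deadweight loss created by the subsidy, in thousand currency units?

Deadweight loss = 6 thousand.

Inverting to q(p) form: qd = 377 − 4p; qs = 2p − 1.
Without the subsidy, 377 − 4p = 2p − 1 gives 6p = 378, so p* = 63 and q* = 125.
With a per-unit subsidy paid to suppliers, each receives p + 3 per unit sold, so supply becomes qs = 2(p + 3) − 1.
Solving gives q = 129 with buyers paying 62 and suppliers receiving 65 (the 3 wedge).
Quantity rises by |ΔQ| = |125 − 129| = 4.
DWL = ½ · t · |ΔQ| = ½ · 3 · 4 = 6.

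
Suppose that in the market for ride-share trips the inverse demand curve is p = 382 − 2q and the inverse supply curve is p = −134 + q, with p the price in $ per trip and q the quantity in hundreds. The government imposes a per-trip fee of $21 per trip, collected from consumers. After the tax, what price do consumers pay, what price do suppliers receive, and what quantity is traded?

Rewrite in direct form: qd = 191 − 0.5p and qs = p + 134.
Without the tax, 191 − 0.5p = p + 134 gives 1.5p = 57, so p* = $38 and q* = 172.
With the tax collected from consumers, demand (in seller-price terms) shifts: qd = 191 − 0.5(p + 21).
Solving gives q = 165 with consumers paying $52 and suppliers receiving $31 (the $21 wedge).

Consumers pay $52; suppliers receive $31; quantity = 165.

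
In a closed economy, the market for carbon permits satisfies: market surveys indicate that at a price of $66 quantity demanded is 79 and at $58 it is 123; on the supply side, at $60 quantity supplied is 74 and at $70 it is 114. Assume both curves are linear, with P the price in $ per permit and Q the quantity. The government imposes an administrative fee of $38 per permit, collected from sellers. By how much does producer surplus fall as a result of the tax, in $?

Producer surplus falls by $1012.

Demand slope: (123 − 79)/(58 − 66) = -5.5, so Qd = 442 − 5.5P.
Supply slope: (114 − 74)/(70 − 60) = 4, so Qs = 4P − 166.
Before the tax: set 442 − 5.5P = 4P − 166 → P* = $64, Q* = 90.
With the tax collected from sellers, supply shifts: Qs = 4(P − 38) − 166.
New equilibrium: buyers pay $80, sellers receive $42, Q = 2. (Wedge: Pb − Ps = 38.)
ΔPS is the trapezoid between Q = 2 and Q = 90 of height $22: ½ · (90 + 2) · 22 = $1012.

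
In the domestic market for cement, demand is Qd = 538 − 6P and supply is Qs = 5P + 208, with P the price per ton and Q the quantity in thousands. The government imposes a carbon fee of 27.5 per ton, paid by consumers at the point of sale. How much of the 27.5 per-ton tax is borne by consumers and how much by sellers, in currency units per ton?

Before the tax: set 538 − 6P = 5P + 208 → P* = 30, Q* = 358.
With the tax collected from consumers, demand (in seller-price terms) shifts: Qd = 538 − 6(P + 27.5).
Solving gives Q = 283 with consumers paying 42.5 and sellers receiving 15 (the 27.5 wedge).
Burden on consumers: 12.5; on sellers: 15. (They sum to 27.5.)
The less price-elastic side of the market bears the larger share of a per-unit tax.

Consumers bear 12.5 per ton; sellers bear 15 per ton.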